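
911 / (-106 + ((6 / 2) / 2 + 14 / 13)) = -23686 / 2689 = -8.81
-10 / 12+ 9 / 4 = 17 / 12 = 1.42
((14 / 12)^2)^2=2401 / 1296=1.85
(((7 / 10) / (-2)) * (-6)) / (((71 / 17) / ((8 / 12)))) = 119 / 355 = 0.34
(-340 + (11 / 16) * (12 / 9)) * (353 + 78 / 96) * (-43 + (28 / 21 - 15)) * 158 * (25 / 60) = 85931888575 / 192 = 447561919.66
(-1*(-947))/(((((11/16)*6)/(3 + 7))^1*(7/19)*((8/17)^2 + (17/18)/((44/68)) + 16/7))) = 2495988960/1588903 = 1570.89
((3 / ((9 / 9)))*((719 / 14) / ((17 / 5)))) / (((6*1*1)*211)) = 3595 / 100436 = 0.04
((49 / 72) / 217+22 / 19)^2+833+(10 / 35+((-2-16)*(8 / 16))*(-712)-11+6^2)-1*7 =91404620523343 / 12589069248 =7260.63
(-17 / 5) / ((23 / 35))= -119 / 23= -5.17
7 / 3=2.33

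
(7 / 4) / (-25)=-7 / 100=-0.07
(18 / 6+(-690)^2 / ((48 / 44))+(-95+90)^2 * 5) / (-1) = -436553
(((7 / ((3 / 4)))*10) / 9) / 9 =280 / 243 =1.15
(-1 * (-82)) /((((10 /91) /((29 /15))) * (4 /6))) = 108199 /50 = 2163.98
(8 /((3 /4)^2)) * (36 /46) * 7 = 1792 /23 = 77.91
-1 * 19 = -19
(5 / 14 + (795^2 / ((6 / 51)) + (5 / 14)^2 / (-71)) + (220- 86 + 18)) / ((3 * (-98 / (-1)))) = 74761829327 / 4091304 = 18273.35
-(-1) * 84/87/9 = 28/261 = 0.11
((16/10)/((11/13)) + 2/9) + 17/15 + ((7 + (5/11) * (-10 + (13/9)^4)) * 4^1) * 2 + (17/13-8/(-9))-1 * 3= 37.91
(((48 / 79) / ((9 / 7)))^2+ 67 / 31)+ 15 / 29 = 146532008 / 50495931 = 2.90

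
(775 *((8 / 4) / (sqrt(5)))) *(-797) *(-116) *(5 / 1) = 143300600 *sqrt(5) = 320429882.82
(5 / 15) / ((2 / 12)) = 2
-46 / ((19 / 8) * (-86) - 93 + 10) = 184 / 1149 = 0.16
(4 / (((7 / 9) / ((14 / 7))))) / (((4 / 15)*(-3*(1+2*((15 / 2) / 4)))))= -360 / 133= -2.71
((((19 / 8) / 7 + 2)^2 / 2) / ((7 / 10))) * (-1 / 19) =-85805 / 417088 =-0.21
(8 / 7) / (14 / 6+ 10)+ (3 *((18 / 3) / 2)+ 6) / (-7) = -2.05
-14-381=-395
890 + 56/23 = 20526/23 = 892.43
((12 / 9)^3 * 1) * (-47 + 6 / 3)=-320 / 3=-106.67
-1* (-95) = 95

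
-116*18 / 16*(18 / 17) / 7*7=-2349 / 17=-138.18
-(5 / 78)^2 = -25 / 6084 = -0.00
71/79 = 0.90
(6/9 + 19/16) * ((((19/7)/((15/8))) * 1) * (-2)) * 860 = -290852/63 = -4616.70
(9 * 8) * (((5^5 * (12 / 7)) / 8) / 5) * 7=67500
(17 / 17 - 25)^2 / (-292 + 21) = -2.13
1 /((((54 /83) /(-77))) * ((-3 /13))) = 83083 /162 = 512.86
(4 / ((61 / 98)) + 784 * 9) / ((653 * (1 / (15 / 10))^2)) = 24.33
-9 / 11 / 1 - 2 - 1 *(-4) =13 / 11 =1.18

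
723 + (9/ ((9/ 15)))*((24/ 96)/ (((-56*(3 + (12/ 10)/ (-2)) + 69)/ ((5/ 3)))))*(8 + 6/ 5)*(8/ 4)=235846/ 327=721.24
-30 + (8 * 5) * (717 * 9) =258090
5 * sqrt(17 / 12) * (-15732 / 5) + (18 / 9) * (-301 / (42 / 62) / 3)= -2622 * sqrt(51)- 2666 / 9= -19021.05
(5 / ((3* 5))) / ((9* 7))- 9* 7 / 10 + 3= -3.29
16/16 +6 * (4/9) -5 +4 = 8/3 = 2.67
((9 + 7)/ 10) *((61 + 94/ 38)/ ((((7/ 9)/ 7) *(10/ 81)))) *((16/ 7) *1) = 16922.45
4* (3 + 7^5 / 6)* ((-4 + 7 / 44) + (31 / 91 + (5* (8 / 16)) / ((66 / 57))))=-15058375 / 1001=-15043.33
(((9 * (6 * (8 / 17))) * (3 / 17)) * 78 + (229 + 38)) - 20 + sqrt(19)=sqrt(19) + 172471 / 289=601.14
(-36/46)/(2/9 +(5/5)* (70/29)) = -2349/7912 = -0.30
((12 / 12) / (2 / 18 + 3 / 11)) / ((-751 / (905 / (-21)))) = 29865 / 199766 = 0.15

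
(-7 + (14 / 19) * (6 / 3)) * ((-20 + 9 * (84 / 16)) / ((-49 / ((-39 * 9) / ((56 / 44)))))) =-6312735 / 7448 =-847.57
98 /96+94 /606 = 5701 /4848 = 1.18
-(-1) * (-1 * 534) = -534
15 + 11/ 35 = 536/ 35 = 15.31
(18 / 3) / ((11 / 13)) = 78 / 11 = 7.09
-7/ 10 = -0.70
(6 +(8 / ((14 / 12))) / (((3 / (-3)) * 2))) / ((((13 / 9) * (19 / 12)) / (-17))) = -33048 / 1729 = -19.11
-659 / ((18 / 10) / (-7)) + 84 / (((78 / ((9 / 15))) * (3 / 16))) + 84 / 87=43552369 / 16965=2567.19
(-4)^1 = -4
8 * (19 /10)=76 /5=15.20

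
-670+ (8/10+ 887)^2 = 19687971/25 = 787518.84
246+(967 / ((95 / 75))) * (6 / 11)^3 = 9354174 / 25289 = 369.89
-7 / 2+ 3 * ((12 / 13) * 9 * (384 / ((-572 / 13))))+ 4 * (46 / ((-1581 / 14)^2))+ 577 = 254498118397 / 714874446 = 356.00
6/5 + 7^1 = 41/5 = 8.20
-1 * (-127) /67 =127 /67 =1.90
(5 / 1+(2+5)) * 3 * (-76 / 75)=-912 / 25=-36.48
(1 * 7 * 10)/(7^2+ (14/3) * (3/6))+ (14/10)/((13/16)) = 2207/715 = 3.09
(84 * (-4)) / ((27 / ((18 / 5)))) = -224 / 5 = -44.80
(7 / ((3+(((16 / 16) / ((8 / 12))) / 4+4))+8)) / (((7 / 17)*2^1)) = 68 / 123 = 0.55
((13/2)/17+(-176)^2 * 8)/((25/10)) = 1685097/17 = 99123.35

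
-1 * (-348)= 348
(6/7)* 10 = 60/7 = 8.57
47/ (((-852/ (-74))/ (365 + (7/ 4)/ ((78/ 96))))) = 2766749/ 1846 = 1498.78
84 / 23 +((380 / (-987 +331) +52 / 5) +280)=5534899 / 18860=293.47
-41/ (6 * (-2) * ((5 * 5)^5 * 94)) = 41/ 11015625000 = 0.00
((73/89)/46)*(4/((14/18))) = 1314/14329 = 0.09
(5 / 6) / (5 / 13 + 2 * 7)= 65 / 1122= 0.06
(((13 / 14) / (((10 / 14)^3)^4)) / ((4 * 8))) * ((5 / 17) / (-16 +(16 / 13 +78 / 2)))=0.02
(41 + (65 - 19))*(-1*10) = -870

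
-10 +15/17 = -9.12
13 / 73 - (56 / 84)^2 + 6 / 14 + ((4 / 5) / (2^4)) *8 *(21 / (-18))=-7001 / 22995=-0.30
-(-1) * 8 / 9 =0.89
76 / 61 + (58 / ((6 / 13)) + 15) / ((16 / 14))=124.33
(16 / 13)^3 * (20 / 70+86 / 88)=398336 / 169169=2.35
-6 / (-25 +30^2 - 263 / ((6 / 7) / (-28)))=-18 / 28399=-0.00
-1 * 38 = -38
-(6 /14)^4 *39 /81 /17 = -0.00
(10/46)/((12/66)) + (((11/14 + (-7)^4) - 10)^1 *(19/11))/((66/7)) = 14672875/33396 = 439.36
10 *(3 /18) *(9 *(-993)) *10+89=-148861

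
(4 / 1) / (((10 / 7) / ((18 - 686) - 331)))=-13986 / 5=-2797.20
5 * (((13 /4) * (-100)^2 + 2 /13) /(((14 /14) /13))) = 2112510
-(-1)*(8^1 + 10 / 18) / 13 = 77 / 117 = 0.66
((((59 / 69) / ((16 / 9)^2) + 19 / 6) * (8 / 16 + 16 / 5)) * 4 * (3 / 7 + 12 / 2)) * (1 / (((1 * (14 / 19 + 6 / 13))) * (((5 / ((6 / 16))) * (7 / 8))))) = 26993889 / 1154048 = 23.39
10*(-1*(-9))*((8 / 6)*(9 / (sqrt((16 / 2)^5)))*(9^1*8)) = 429.57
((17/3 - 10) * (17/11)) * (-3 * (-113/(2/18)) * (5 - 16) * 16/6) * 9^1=5394168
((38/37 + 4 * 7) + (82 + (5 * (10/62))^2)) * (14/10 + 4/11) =385178561/1955635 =196.96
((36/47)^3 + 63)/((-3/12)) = -26350020/103823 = -253.80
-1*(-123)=123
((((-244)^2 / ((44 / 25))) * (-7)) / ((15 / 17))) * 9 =-26567940 / 11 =-2415267.27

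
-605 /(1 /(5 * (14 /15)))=-8470 /3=-2823.33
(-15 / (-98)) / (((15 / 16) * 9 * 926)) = 4 / 204183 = 0.00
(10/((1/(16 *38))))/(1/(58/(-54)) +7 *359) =17632/7285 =2.42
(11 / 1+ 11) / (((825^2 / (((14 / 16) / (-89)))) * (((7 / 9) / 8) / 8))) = -16 / 611875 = -0.00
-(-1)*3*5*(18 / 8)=135 / 4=33.75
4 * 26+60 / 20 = 107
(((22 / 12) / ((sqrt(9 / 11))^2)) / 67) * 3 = 121 / 1206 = 0.10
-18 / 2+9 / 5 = -36 / 5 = -7.20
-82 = -82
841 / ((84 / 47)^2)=1857769 / 7056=263.29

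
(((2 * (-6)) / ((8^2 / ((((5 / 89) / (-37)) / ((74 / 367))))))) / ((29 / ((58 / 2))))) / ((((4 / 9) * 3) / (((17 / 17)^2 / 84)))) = 0.00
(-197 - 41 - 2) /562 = -120 /281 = -0.43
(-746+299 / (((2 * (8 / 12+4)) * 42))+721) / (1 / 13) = -123513 / 392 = -315.08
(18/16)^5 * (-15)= -885735/32768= -27.03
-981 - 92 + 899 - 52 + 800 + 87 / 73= 41989 / 73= 575.19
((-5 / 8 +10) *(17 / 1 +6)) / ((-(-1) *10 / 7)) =2415 / 16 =150.94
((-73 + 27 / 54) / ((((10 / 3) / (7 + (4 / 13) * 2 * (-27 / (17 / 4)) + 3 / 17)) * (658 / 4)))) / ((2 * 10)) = -31407 / 1454180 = -0.02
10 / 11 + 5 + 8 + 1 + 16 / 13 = 2308 / 143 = 16.14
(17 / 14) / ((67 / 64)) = 544 / 469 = 1.16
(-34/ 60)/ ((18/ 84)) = -119/ 45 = -2.64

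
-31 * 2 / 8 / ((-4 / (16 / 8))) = 31 / 8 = 3.88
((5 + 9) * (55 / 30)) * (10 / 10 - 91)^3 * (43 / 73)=-804573000 / 73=-11021547.95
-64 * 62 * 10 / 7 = -39680 / 7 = -5668.57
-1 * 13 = -13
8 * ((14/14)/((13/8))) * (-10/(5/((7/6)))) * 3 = -448/13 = -34.46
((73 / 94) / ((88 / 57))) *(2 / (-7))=-4161 / 28952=-0.14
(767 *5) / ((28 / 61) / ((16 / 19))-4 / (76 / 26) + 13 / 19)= -3555812 / 129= -27564.43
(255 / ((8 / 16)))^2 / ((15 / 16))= 277440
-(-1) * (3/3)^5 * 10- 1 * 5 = 5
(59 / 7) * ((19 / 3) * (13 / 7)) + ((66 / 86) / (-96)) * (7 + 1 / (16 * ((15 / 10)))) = 53442831 / 539392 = 99.08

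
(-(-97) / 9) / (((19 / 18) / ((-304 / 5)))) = -3104 / 5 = -620.80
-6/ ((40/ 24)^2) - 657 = -659.16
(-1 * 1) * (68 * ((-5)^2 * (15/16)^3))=-1434375/1024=-1400.76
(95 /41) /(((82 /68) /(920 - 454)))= 1505180 /1681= 895.41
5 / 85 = 1 / 17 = 0.06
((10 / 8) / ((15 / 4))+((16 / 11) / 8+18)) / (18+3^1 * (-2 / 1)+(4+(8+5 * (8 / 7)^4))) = 112847 / 198264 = 0.57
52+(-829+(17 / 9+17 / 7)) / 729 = 2336249 / 45927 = 50.87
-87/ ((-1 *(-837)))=-29/ 279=-0.10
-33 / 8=-4.12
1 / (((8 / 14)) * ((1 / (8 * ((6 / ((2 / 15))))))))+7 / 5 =3157 / 5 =631.40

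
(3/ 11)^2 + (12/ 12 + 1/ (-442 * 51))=2930339/ 2727582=1.07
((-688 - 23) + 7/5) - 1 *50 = -3798/5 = -759.60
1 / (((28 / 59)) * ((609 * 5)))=59 / 85260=0.00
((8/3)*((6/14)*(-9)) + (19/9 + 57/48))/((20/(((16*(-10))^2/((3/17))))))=-50679.79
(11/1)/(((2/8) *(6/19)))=418/3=139.33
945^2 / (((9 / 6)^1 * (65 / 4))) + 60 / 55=5239236 / 143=36638.01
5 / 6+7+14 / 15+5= 413 / 30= 13.77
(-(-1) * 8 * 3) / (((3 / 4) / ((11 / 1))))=352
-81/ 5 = -16.20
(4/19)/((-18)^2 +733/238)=952/1479055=0.00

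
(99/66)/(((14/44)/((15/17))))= 495/119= 4.16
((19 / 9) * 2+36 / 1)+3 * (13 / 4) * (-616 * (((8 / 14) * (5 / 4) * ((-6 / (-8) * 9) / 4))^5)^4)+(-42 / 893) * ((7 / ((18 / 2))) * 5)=-251669.83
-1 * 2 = -2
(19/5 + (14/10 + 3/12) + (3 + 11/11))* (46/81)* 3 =161/10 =16.10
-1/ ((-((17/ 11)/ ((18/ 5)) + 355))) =198/ 70375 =0.00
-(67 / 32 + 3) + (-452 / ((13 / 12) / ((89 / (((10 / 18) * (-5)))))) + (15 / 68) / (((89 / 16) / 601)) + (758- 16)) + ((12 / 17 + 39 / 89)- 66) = 13017599177 / 925600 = 14063.96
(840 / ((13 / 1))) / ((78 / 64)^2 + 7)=860160 / 112957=7.61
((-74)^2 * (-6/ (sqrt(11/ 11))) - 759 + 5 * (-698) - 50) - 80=-37235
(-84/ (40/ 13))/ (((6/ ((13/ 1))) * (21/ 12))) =-169/ 5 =-33.80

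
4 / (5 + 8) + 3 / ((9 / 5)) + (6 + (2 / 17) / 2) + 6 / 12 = 11315 / 1326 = 8.53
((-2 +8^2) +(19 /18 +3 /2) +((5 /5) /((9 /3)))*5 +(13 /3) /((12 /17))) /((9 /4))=2605 /81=32.16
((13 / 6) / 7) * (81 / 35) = 351 / 490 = 0.72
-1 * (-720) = 720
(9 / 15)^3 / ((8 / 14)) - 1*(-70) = 70.38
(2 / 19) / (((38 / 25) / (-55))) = -1375 / 361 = -3.81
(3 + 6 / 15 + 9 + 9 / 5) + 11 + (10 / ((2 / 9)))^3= 455751 / 5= 91150.20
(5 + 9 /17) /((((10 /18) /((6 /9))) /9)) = 5076 /85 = 59.72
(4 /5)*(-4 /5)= -16 /25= -0.64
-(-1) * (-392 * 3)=-1176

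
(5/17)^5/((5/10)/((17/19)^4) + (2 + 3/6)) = 3125/4657371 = 0.00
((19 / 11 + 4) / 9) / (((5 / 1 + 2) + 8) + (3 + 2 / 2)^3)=7 / 869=0.01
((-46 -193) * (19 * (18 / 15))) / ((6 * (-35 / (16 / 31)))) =72656 / 5425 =13.39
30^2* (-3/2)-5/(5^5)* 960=-168942/125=-1351.54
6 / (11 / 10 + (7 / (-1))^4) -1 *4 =-32008 / 8007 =-4.00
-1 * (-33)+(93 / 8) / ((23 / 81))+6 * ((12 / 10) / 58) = 74.06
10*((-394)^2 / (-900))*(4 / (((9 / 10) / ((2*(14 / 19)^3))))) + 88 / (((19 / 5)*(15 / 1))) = -3406882936 / 555579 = -6132.13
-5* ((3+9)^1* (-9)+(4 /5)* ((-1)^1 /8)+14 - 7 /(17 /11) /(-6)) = 23803 /51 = 466.73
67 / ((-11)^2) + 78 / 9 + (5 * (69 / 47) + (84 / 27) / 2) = 927250 / 51183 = 18.12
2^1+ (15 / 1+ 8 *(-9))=-55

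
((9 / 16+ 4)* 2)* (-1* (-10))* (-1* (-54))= 4927.50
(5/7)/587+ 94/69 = 1.36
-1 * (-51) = 51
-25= -25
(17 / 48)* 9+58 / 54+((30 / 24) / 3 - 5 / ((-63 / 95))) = 36947 / 3024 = 12.22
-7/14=-1/2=-0.50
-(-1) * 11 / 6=11 / 6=1.83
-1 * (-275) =275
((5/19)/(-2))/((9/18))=-5/19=-0.26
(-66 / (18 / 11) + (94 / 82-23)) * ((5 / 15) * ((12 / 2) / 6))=-7649 / 369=-20.73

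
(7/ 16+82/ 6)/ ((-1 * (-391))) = 677/ 18768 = 0.04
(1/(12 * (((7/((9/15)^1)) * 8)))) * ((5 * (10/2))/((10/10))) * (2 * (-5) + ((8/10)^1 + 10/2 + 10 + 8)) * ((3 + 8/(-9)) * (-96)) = -437/7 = -62.43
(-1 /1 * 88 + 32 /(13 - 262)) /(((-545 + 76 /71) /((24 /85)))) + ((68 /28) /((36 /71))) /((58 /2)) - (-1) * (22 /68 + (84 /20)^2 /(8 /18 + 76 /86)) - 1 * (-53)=904519296695723 /13537482375900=66.82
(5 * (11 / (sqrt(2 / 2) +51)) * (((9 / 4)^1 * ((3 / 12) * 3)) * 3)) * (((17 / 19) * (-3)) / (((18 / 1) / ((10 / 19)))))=-0.42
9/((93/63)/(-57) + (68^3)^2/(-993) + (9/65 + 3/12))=-927124380/10256512610064713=-0.00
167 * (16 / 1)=2672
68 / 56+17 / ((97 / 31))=9027 / 1358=6.65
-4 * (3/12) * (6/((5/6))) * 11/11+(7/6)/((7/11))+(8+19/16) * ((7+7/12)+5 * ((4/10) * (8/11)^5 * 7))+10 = 15534443623/154608960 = 100.48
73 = 73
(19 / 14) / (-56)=-0.02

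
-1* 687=-687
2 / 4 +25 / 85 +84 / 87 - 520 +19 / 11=-5602101 / 10846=-516.51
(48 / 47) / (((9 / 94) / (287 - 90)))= 6304 / 3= 2101.33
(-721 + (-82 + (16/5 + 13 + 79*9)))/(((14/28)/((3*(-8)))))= 18192/5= 3638.40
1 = 1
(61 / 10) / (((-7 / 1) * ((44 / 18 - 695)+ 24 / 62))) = 17019 / 13518050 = 0.00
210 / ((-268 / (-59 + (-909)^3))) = 39432198120 / 67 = 588540270.45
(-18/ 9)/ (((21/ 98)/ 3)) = -28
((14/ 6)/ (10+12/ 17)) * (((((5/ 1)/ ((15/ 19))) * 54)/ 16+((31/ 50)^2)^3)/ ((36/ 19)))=108163616813963/ 43875000000000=2.47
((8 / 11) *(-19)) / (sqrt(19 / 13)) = -8 *sqrt(247) / 11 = -11.43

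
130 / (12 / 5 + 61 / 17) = 11050 / 509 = 21.71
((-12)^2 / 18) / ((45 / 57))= 152 / 15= 10.13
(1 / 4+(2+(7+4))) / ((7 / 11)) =583 / 28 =20.82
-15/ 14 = -1.07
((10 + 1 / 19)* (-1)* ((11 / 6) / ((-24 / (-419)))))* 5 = -1608.77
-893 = -893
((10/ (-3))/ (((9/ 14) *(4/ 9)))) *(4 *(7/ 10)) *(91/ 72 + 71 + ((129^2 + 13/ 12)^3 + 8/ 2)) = -390267957283511041/ 2592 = -150566341544564.44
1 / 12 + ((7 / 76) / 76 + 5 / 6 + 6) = 119873 / 17328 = 6.92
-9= -9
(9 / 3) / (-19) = -0.16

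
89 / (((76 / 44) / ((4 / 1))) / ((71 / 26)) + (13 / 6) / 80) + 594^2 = 24531826308 / 69433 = 353316.53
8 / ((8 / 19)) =19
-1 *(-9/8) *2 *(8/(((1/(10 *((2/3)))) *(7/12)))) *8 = 11520/7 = 1645.71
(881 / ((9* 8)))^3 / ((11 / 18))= 683797841 / 228096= 2997.85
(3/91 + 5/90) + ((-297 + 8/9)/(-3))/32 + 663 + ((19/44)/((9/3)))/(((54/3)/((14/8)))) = 24006715/36036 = 666.19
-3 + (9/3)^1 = 0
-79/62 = -1.27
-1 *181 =-181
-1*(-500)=500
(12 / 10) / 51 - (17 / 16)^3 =-409413 / 348160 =-1.18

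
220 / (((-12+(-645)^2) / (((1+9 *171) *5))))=1694000 / 416013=4.07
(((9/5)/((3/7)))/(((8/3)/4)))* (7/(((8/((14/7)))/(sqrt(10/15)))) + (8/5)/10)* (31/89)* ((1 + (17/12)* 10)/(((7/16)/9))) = 1218672/11125 + 177723* sqrt(6)/445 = 1087.81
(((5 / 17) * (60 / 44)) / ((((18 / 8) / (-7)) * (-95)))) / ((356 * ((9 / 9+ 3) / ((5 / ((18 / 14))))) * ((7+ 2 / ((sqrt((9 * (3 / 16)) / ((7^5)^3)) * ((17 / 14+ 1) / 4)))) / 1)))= -168175 / 24596638236469534488308+ 71483532400 * sqrt(21) / 55342436032056452598693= 0.00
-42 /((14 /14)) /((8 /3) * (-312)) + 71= 29557 /416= 71.05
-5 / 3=-1.67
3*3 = 9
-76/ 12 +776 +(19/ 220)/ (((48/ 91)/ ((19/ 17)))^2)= 112803976339/ 146488320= 770.05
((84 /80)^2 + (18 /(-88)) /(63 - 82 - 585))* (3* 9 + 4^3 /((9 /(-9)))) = -13555431 /332200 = -40.81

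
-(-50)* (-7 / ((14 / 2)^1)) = -50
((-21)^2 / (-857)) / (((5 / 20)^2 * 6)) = -1176 / 857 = -1.37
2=2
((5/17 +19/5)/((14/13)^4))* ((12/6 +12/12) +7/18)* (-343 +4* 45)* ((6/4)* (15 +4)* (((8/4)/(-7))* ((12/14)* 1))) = 11735.36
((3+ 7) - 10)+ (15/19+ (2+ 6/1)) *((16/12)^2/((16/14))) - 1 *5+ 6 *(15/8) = 13627/684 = 19.92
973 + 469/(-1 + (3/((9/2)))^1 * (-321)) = 208726/215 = 970.82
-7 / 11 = -0.64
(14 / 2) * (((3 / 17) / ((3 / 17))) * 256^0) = 7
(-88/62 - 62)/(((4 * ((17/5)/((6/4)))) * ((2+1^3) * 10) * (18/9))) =-983/8432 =-0.12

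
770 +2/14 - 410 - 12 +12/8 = 4895/14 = 349.64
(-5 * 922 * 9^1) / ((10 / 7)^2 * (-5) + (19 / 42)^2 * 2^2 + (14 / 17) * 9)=311050530 / 14797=21021.19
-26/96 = -13/48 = -0.27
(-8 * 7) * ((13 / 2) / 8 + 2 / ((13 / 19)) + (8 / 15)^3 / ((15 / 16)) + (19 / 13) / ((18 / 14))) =-371066927 / 1316250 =-281.91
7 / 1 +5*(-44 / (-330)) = 23 / 3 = 7.67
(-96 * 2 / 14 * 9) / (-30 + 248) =-0.57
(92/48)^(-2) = 144/529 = 0.27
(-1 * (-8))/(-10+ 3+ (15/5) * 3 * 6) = 8/47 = 0.17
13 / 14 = 0.93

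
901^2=811801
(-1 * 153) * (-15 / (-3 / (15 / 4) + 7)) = 11475 / 31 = 370.16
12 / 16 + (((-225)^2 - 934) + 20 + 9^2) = 199171 / 4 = 49792.75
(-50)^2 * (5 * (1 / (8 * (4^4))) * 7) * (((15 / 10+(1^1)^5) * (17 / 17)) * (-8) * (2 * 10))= -546875 / 32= -17089.84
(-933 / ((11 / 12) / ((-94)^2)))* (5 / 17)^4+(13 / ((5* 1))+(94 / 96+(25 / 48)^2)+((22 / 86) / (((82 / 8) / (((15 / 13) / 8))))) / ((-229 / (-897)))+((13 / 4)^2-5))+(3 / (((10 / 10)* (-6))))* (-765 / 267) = -25589323809762950585759 / 380293279820847360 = -67288.39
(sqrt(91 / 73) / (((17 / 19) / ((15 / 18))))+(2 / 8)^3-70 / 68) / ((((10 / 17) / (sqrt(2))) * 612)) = 0.00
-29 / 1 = -29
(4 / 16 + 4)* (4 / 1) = 17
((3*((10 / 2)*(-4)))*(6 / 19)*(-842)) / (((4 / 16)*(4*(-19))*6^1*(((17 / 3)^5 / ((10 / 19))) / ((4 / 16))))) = -30690900 / 9738799163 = -0.00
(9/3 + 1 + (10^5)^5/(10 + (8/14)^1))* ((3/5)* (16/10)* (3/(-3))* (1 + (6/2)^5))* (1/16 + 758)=-155372490000000000000000657003672/925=-167970259459459459459460200000.00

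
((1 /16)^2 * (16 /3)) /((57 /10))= 5 /1368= 0.00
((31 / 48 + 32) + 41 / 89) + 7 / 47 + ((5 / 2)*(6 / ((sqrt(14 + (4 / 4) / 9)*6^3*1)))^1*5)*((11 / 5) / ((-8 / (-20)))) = 275*sqrt(127) / 6096 + 6677161 / 200784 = 33.76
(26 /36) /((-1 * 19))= -13 /342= -0.04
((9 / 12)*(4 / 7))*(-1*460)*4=-5520 / 7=-788.57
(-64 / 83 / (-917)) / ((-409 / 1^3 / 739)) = -47296 / 31129399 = -0.00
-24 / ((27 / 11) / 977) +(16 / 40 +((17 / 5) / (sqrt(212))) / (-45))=-429862 / 45 - 17*sqrt(53) / 23850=-9552.49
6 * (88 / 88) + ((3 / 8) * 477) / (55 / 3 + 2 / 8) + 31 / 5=48671 / 2230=21.83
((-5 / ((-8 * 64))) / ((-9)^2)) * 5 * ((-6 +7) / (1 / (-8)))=-25 / 5184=-0.00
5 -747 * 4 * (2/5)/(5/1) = -5851/25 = -234.04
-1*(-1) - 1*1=0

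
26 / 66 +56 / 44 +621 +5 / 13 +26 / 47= 1143067 / 1833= 623.60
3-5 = -2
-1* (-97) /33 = 97 /33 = 2.94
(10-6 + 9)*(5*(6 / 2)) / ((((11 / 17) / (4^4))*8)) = 106080 / 11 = 9643.64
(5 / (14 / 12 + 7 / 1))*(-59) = -1770 / 49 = -36.12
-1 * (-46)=46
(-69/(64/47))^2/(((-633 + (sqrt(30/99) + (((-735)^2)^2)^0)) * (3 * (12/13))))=-39603700851/26994651136 - 15191293 * sqrt(330)/215957209088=-1.47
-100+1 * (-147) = -247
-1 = -1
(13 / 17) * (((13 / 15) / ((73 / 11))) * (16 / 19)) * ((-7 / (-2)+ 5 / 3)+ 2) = 639496 / 1061055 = 0.60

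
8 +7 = 15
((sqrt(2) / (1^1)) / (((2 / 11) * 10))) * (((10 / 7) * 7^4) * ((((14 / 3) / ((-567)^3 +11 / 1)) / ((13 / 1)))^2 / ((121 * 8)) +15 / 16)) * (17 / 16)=66858587753025755160729689 * sqrt(2) / 35579527322148793691136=2657.49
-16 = -16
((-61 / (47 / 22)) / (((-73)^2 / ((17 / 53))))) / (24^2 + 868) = -11407 / 9584217158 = -0.00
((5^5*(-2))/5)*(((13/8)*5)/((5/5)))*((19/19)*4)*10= -406250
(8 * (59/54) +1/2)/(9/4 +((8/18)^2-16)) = -2994/4391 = -0.68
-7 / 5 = -1.40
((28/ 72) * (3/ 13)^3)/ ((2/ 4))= 21/ 2197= 0.01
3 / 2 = 1.50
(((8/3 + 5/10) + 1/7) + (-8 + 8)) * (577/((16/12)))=80203/56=1432.20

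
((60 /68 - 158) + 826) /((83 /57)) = 7809 /17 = 459.35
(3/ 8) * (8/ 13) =3/ 13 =0.23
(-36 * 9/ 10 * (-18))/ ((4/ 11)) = 8019/ 5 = 1603.80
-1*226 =-226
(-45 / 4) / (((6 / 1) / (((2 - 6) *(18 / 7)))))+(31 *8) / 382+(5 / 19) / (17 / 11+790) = 4409359284 / 221183921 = 19.94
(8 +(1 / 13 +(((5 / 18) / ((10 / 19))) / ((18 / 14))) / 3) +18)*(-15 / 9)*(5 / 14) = -8280925 / 530712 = -15.60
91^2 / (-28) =-1183 / 4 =-295.75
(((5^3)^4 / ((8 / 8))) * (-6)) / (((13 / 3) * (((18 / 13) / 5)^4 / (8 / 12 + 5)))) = -5699005126953125 / 17496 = -325731888829.05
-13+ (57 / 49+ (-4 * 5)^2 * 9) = 175820 / 49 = 3588.16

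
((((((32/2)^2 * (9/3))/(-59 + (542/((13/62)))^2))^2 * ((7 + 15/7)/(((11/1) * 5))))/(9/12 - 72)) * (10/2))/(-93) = 479174066176/289156033606034187179125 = 0.00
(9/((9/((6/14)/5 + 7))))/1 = 248/35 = 7.09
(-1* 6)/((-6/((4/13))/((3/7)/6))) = 2/91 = 0.02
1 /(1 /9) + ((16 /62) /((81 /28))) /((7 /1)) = 22631 /2511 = 9.01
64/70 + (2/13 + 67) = 30971/455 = 68.07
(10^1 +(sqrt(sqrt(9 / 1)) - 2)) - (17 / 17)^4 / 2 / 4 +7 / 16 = sqrt(3) +133 / 16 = 10.04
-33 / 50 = -0.66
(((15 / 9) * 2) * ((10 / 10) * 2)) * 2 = 40 / 3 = 13.33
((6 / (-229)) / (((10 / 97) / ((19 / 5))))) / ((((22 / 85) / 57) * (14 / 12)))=-16072803 / 88165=-182.30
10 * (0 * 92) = 0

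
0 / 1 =0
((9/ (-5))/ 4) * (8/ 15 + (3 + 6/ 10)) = -93/ 50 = -1.86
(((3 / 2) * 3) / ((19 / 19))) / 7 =9 / 14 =0.64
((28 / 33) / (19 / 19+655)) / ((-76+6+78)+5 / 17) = 119 / 763092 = 0.00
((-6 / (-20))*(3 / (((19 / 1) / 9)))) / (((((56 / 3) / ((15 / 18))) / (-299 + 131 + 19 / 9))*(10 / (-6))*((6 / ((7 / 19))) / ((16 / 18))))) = 1493 / 14440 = 0.10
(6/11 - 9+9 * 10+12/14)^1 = 6345/77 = 82.40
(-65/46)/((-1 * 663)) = 5/2346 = 0.00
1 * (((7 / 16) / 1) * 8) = 7 / 2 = 3.50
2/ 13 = 0.15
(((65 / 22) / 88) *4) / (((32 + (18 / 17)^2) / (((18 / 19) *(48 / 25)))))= 202878 / 27507535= 0.01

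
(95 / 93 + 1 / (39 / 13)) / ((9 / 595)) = 8330 / 93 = 89.57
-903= -903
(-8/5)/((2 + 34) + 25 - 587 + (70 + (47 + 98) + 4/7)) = 0.01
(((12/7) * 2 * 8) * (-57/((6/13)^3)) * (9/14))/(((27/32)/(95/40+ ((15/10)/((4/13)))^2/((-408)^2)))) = -39120996941/1359456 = -28776.95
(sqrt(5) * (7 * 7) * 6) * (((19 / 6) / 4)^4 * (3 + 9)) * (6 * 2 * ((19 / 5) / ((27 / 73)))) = 8857006123 * sqrt(5) / 51840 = 382038.34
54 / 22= 27 / 11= 2.45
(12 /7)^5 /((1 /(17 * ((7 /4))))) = 440.46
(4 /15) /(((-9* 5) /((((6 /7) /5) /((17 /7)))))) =-8 /19125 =-0.00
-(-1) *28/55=28/55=0.51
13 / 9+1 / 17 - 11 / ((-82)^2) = 1544837 / 1028772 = 1.50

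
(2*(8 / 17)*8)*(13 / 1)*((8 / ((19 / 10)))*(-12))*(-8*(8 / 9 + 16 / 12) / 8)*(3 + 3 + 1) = 74547200 / 969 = 76932.09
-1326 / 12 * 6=-663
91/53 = 1.72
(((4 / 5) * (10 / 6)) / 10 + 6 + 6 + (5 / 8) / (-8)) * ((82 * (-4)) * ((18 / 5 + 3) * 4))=-5219423 / 50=-104388.46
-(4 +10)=-14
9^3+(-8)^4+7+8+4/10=24202/5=4840.40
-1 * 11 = -11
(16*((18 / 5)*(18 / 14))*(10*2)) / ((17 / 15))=155520 / 119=1306.89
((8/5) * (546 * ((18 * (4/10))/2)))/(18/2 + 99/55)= 1456/5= 291.20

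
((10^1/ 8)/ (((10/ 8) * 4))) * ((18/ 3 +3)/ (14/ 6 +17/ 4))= 27/ 79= 0.34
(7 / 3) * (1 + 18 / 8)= 91 / 12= 7.58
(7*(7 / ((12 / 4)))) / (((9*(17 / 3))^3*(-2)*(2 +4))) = -49 / 4775436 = -0.00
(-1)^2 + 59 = 60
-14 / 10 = -1.40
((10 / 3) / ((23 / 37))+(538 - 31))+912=98281 / 69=1424.36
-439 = -439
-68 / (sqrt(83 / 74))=-68 * sqrt(6142) / 83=-64.21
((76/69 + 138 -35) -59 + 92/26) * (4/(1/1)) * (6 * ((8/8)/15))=69808/897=77.82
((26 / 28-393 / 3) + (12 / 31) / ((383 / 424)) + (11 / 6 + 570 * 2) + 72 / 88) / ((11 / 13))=36118436458 / 30169293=1197.19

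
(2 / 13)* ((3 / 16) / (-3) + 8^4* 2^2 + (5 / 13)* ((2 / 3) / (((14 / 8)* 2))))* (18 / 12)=71565359 / 18928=3780.93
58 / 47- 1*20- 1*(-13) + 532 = 24733 / 47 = 526.23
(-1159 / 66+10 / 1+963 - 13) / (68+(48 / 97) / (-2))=6033497 / 433752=13.91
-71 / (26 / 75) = -5325 / 26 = -204.81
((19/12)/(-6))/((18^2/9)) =-19/2592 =-0.01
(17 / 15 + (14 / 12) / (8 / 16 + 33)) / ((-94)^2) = 0.00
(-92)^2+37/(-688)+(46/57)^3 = 1078481918803/127412784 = 8464.47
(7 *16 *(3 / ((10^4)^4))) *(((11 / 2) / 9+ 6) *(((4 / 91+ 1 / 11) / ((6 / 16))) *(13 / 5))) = 357 / 1718750000000000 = 0.00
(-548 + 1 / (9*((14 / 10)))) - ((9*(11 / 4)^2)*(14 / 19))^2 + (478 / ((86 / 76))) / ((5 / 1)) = -932131350617 / 312943680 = -2978.59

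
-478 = -478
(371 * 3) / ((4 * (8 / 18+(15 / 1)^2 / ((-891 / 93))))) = -110187 / 9124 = -12.08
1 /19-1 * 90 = -89.95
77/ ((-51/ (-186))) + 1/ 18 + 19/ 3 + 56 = 105023/ 306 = 343.21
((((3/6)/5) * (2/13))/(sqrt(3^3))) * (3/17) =sqrt(3)/3315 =0.00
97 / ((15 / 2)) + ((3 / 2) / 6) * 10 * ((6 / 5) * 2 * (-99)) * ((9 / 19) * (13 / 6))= -170059 / 285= -596.70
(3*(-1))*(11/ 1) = -33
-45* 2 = -90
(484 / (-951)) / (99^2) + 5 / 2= 385147 / 154062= 2.50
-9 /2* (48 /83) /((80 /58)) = -783 /415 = -1.89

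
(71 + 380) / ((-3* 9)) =-16.70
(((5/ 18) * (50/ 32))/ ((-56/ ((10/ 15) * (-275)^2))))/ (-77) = 859375/ 169344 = 5.07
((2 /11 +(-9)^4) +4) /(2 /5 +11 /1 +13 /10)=722170 /1397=516.94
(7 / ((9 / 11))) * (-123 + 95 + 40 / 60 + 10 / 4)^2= 1709477 / 324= 5276.16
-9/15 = -3/5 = -0.60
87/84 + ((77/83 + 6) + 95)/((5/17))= 807799/2324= 347.59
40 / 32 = 5 / 4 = 1.25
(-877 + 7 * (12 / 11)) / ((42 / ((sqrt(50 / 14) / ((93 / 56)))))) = -191260 * sqrt(7) / 21483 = -23.55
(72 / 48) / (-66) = -1 / 44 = -0.02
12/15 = 4/5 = 0.80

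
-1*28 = -28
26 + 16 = 42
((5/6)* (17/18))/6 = 85/648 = 0.13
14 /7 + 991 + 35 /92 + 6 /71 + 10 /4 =6505643 /6532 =995.96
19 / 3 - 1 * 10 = -11 / 3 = -3.67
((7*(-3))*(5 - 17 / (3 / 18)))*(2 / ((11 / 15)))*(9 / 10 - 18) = -1044981 / 11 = -94998.27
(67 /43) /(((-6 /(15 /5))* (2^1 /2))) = -67 /86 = -0.78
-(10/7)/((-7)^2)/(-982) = 5/168413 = 0.00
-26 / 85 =-0.31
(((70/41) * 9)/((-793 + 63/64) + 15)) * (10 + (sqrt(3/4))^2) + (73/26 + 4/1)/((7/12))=2125857078/185538899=11.46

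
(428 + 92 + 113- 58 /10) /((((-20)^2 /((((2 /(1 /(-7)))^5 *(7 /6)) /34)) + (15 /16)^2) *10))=47225249792 /645455625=73.17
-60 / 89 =-0.67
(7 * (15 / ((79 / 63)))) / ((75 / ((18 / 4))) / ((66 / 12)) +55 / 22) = 87318 / 5767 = 15.14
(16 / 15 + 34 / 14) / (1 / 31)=11377 / 105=108.35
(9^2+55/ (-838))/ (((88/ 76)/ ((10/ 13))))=53.77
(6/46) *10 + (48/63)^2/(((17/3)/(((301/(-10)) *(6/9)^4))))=2312078/3325455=0.70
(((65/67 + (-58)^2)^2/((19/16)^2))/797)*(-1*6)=-78073428801024/1291561613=-60448.86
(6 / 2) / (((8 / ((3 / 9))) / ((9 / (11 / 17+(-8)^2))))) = 0.02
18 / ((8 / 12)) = 27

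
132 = 132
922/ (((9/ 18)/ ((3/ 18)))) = 922/ 3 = 307.33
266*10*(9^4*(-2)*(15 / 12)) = -43630650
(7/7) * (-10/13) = -10/13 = -0.77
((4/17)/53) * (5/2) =10/901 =0.01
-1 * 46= -46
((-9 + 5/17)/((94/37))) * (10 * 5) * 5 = -856.70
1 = 1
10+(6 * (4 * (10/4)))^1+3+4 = 77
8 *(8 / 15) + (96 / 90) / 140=4.27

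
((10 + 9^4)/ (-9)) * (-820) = 5388220/ 9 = 598691.11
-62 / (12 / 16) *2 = -496 / 3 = -165.33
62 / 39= 1.59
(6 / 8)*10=15 / 2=7.50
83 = 83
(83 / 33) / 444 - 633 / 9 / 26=-514183 / 190476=-2.70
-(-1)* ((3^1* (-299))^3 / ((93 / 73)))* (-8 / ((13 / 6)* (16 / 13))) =52686601929 / 31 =1699567804.16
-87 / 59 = -1.47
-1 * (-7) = 7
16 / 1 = 16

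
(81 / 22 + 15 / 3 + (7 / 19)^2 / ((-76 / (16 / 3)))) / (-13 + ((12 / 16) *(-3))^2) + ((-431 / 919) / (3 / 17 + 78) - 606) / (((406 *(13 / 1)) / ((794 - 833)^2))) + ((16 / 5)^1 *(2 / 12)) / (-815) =-117327632078930220917 / 667656912933814650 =-175.73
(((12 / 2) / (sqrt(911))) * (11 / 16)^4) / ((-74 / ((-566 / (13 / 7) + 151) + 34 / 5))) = 419596419 * sqrt(911) / 143586426880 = 0.09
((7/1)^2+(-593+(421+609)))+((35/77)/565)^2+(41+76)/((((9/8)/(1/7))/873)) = 145534345513/10815343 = 13456.29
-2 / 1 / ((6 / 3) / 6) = -6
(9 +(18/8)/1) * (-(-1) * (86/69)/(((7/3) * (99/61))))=13115/3542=3.70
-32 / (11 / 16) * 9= -4608 / 11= -418.91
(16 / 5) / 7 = 16 / 35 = 0.46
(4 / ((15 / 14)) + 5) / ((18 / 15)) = 131 / 18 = 7.28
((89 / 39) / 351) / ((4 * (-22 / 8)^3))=-1424 / 18220059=-0.00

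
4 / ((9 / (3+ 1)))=1.78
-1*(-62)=62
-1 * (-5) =5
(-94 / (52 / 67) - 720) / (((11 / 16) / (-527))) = 644753.17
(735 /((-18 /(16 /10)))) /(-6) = 10.89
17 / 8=2.12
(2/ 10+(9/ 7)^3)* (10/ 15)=7976/ 5145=1.55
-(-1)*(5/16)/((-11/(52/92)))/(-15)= 13/12144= 0.00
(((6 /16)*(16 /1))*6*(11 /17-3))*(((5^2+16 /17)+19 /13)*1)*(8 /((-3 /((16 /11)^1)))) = 372080640 /41327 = 9003.33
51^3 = 132651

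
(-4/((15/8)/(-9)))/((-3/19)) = -121.60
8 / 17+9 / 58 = 617 / 986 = 0.63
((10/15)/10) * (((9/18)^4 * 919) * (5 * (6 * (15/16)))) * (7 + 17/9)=22975/24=957.29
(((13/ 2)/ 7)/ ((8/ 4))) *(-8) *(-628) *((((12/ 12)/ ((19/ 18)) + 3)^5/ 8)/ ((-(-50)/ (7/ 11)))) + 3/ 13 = 2518725531909/ 708164314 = 3556.70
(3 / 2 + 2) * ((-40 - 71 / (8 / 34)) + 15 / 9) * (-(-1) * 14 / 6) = -199969 / 72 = -2777.35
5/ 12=0.42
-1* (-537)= 537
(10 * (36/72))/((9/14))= 70/9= 7.78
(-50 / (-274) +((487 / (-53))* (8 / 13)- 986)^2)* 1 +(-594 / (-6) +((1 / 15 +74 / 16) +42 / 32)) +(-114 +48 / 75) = 76746306592867021 / 78044132400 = 983370.62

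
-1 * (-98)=98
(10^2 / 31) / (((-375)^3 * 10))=-2 / 326953125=-0.00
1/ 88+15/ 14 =667/ 616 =1.08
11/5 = 2.20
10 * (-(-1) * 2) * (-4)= -80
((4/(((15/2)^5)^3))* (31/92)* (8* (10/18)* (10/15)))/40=2031616/271932105926513671875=0.00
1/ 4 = 0.25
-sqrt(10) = -3.16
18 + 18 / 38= 351 / 19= 18.47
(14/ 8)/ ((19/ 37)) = 259/ 76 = 3.41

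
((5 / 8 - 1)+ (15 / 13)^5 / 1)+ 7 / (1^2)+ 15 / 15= 28723873 / 2970344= 9.67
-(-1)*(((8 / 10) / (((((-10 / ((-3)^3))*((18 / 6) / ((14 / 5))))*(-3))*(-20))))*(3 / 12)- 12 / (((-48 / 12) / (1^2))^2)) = -927 / 1250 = -0.74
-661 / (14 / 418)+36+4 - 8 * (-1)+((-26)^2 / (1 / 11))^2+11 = 386920936 / 7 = 55274419.43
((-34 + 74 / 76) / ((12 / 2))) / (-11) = 1255 / 2508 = 0.50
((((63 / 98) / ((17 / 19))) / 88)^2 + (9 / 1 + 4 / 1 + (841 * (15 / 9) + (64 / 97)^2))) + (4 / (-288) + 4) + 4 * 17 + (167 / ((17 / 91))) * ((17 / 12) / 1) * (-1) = 8196935063754721 / 37145416847616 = 220.67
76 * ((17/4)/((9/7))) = 251.22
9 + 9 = 18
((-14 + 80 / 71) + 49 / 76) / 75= -4399 / 26980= -0.16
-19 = -19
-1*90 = -90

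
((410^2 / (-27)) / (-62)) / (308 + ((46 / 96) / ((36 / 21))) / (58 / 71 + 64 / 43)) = 548678400 / 1683554789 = 0.33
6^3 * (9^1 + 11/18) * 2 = 4152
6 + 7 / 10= 67 / 10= 6.70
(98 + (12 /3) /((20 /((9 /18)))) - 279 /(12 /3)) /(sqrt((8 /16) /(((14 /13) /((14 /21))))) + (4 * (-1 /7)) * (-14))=47628 /13375 - 567 * sqrt(546) /53500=3.31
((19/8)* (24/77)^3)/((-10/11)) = -16416/207515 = -0.08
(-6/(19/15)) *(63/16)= -2835/152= -18.65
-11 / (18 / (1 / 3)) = -0.20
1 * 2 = 2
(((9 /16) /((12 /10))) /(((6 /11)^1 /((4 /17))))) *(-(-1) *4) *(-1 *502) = -13805 /34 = -406.03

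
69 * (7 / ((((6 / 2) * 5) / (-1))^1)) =-161 / 5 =-32.20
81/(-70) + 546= 38139/70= 544.84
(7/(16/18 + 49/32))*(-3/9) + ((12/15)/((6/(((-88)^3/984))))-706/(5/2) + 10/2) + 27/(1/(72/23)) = -286.18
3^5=243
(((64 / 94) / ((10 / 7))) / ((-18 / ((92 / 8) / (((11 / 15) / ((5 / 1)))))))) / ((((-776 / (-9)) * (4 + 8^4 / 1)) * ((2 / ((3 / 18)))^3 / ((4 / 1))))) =-161 / 11843187840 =-0.00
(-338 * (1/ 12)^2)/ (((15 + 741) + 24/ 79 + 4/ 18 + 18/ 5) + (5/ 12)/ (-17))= -1134835/ 367493878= -0.00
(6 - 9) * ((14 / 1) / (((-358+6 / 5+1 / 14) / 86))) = 252840 / 24971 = 10.13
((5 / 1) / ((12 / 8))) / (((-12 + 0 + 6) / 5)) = -25 / 9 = -2.78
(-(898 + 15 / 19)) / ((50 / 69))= -1178313 / 950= -1240.33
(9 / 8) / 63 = 1 / 56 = 0.02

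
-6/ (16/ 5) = -15/ 8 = -1.88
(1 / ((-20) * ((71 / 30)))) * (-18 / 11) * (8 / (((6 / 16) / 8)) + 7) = 4797 / 781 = 6.14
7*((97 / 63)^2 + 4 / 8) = 22787 / 1134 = 20.09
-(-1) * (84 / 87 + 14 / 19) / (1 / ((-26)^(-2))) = 469 / 186238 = 0.00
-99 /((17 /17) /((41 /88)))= -369 /8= -46.12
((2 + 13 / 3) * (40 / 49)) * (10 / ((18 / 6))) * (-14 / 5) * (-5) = 15200 / 63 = 241.27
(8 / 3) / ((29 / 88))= 704 / 87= 8.09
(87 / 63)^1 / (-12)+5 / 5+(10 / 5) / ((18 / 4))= 335 / 252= 1.33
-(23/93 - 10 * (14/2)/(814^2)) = -7616599/30810714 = -0.25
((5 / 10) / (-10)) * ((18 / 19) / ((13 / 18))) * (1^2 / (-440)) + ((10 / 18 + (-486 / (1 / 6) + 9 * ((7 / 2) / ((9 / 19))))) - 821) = -17948229571 / 4890600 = -3669.94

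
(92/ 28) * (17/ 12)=391/ 84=4.65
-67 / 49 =-1.37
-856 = -856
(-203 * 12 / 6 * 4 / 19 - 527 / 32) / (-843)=61981 / 512544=0.12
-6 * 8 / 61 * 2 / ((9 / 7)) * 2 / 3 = -448 / 549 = -0.82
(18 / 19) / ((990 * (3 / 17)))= 17 / 3135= 0.01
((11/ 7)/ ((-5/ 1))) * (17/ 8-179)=3113/ 56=55.59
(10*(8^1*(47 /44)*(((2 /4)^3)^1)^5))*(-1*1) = -235 /90112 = -0.00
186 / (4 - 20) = -93 / 8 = -11.62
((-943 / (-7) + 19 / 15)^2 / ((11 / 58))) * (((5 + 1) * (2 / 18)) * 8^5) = 70444970934272 / 33075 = 2129855508.22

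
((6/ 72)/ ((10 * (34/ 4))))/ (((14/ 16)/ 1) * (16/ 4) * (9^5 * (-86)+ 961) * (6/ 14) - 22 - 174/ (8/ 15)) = -1/ 7768552305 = -0.00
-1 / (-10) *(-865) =-173 / 2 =-86.50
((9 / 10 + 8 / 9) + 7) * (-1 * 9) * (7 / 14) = -791 / 20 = -39.55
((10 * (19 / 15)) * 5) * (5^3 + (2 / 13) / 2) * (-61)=-6281780 / 13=-483213.85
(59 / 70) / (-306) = -59 / 21420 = -0.00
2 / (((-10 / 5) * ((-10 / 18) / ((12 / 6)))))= 18 / 5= 3.60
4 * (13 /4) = 13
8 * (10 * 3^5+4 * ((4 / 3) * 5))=58960 / 3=19653.33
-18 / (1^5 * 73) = -18 / 73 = -0.25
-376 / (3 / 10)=-3760 / 3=-1253.33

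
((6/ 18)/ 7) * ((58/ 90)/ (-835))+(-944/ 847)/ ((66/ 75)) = -190027657/ 150036975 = -1.27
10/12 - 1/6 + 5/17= 49/51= 0.96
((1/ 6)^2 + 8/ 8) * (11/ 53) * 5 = 2035/ 1908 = 1.07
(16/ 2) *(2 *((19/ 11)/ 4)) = 76/ 11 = 6.91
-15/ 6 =-5/ 2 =-2.50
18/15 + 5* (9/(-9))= -19/5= -3.80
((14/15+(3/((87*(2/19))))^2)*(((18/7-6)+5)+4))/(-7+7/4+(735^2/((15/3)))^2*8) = 682643/10995712249169865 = 0.00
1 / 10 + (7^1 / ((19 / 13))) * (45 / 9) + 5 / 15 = 13897 / 570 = 24.38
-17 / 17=-1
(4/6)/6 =1/9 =0.11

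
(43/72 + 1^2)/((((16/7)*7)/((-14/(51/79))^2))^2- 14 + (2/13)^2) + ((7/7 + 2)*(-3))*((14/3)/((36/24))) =-447099379712794123/15902922683564496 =-28.11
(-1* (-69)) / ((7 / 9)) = 621 / 7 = 88.71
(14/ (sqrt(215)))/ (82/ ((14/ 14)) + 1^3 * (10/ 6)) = 42 * sqrt(215)/ 53965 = 0.01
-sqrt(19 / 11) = -sqrt(209) / 11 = -1.31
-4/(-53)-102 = -5402/53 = -101.92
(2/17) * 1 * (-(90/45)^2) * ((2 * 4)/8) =-8/17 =-0.47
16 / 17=0.94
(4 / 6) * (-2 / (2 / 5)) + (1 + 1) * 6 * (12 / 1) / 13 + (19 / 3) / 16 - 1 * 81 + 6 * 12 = -179 / 208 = -0.86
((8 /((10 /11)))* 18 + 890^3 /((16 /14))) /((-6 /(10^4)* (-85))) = 616848033400 /51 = 12095059478.43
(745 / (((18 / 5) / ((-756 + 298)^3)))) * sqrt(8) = -357867872200 * sqrt(2) / 9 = -56233510933.65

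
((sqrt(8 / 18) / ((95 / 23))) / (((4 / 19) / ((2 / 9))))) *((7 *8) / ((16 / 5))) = 161 / 54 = 2.98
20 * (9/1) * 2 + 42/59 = 21282/59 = 360.71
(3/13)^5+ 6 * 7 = 15594549/371293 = 42.00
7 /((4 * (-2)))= -7 /8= -0.88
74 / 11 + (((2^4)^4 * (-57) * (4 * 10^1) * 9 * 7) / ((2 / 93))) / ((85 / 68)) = -350185586681.27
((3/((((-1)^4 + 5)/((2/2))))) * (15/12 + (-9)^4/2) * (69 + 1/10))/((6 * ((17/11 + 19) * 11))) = 9070757/108480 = 83.62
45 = 45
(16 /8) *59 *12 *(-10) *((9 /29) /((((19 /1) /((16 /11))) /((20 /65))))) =-8156160 /78793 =-103.51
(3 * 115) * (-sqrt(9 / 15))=-69 * sqrt(15)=-267.24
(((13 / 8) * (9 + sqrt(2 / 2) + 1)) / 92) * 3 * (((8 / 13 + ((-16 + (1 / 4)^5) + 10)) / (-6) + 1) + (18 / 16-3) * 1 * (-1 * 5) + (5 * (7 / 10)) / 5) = 52593717 / 7536640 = 6.98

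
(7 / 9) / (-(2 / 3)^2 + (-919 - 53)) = -7 / 8752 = -0.00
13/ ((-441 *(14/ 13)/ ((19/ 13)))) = -247/ 6174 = -0.04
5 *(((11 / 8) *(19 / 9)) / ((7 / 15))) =5225 / 168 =31.10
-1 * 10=-10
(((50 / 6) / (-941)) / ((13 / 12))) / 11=-100 / 134563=-0.00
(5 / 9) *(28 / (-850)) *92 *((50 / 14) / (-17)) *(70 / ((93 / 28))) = 1803200 / 241893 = 7.45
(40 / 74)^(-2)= 1369 / 400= 3.42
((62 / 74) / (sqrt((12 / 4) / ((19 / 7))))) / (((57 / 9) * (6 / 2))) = 31 * sqrt(399) / 14763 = 0.04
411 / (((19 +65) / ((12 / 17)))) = 3.45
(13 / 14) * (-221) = -2873 / 14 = -205.21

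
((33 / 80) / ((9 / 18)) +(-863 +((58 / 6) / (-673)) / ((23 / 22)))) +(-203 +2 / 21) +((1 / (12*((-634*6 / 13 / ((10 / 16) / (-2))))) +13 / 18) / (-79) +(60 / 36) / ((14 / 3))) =-11094413077872823 / 10419779247360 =-1064.75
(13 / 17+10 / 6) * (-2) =-248 / 51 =-4.86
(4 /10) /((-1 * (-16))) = 1 /40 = 0.02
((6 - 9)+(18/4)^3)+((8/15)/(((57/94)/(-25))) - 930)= -1181765/1368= -863.86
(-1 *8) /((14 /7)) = -4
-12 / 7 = -1.71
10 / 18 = 5 / 9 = 0.56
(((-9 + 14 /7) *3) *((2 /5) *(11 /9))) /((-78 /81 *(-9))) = -77 /65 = -1.18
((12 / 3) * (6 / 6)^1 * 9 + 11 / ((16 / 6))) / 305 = 321 / 2440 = 0.13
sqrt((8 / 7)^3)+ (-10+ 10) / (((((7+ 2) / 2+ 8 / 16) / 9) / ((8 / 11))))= 16 *sqrt(14) / 49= 1.22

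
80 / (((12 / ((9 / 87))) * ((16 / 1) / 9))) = 45 / 116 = 0.39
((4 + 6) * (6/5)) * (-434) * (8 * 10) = -416640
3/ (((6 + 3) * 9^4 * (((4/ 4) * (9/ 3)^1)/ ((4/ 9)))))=0.00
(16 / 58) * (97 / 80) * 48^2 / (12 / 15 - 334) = -55872 / 24157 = -2.31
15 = 15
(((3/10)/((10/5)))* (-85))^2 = 2601/16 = 162.56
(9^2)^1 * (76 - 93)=-1377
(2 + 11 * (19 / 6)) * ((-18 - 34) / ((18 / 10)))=-28730 / 27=-1064.07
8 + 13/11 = 101/11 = 9.18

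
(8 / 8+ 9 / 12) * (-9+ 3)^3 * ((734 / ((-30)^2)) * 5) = -7707 / 5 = -1541.40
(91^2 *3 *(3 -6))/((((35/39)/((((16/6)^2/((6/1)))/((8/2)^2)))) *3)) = -30758/15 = -2050.53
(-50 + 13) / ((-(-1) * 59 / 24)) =-888 / 59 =-15.05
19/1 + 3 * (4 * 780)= 9379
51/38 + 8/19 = 67/38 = 1.76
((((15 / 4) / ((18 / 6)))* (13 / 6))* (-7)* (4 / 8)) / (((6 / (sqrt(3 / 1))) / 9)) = -455* sqrt(3) / 32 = -24.63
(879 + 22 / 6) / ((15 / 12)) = 10592 / 15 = 706.13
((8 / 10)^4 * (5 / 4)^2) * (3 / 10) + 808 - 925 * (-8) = 1026024 / 125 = 8208.19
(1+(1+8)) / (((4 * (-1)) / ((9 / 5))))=-4.50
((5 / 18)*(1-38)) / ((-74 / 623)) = 3115 / 36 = 86.53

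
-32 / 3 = -10.67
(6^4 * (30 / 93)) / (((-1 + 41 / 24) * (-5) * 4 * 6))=-2592 / 527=-4.92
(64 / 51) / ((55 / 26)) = 1664 / 2805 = 0.59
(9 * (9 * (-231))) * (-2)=37422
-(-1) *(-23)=-23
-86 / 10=-43 / 5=-8.60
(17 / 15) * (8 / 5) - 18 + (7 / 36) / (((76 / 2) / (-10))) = -277667 / 17100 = -16.24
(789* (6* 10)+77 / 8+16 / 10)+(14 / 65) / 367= 9036507891 / 190840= 47351.23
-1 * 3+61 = 58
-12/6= -2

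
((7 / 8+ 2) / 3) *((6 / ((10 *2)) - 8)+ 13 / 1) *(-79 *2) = -96301 / 120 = -802.51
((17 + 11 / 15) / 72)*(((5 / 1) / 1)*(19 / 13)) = 2527 / 1404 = 1.80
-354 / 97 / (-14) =177 / 679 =0.26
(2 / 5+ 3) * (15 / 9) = 17 / 3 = 5.67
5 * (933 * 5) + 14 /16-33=186343 /8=23292.88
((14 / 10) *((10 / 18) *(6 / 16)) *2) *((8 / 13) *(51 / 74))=119 / 481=0.25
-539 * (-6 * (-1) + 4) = -5390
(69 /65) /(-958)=-69 /62270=-0.00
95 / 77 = 1.23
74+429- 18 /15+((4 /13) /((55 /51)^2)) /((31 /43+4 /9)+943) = 501.80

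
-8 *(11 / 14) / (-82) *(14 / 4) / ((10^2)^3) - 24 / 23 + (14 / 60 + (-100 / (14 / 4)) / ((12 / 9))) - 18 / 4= -529506794687 / 19803000000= -26.74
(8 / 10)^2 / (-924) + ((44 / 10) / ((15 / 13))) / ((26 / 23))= 19477 / 5775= 3.37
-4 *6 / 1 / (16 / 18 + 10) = -108 / 49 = -2.20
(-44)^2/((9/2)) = 3872/9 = 430.22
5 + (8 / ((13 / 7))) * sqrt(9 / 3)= 5 + 56 * sqrt(3) / 13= 12.46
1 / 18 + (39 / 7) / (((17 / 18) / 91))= 164285 / 306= 536.88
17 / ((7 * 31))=17 / 217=0.08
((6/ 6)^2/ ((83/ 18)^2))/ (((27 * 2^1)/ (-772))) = -4632/ 6889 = -0.67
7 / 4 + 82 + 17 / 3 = 1073 / 12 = 89.42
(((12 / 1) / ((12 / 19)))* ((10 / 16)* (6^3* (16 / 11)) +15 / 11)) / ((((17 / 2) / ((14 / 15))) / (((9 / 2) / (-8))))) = -173565 / 748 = -232.04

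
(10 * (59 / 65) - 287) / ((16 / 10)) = -18065 / 104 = -173.70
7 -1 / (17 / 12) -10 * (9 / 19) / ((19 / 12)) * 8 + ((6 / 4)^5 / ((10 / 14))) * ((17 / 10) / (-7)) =-198556747 / 9819200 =-20.22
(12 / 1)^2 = 144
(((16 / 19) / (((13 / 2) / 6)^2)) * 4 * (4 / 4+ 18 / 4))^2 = 2569273344 / 10310521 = 249.19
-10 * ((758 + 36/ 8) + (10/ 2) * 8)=-8025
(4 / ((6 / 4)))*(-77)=-616 / 3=-205.33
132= 132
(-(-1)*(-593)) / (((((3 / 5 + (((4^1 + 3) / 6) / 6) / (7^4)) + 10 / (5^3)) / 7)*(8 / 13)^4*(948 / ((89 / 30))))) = -18095903583485 / 135867097088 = -133.19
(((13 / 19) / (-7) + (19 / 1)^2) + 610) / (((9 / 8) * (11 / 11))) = 1033040 / 1197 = 863.02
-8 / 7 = -1.14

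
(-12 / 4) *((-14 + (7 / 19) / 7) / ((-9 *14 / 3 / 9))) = -2385 / 266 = -8.97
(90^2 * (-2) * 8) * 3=-388800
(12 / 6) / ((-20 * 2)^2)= 1 / 800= 0.00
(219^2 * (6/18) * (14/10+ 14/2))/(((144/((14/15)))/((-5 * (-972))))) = 21150801/5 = 4230160.20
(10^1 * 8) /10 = 8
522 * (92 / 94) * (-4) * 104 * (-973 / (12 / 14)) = 11339170752 / 47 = 241258952.17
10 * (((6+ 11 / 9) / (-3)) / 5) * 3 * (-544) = 70720 / 9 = 7857.78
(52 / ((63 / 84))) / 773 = 208 / 2319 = 0.09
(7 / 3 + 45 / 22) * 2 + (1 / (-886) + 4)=372973 / 29238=12.76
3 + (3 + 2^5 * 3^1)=102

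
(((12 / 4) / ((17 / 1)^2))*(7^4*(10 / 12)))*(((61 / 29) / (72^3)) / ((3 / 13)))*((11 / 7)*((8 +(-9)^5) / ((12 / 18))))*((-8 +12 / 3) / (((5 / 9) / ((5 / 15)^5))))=10391177797 / 4968304128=2.09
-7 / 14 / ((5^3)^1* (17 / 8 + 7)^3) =-256 / 48627125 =-0.00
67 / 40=1.68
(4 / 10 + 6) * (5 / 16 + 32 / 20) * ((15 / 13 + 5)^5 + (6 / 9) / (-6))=1002688176038 / 9282325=108021.23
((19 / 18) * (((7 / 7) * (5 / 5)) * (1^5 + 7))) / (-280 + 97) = -76 / 1647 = -0.05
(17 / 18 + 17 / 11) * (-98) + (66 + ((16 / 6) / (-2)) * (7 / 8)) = -35477 / 198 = -179.18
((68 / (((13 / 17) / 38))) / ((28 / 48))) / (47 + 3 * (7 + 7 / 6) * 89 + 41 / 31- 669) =32682432 / 8800519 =3.71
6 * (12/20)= 18/5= 3.60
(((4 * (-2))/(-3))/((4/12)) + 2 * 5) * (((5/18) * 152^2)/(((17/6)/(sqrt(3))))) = 70618.77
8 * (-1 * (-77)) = 616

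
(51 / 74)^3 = 132651 / 405224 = 0.33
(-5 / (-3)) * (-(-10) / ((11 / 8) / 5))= 60.61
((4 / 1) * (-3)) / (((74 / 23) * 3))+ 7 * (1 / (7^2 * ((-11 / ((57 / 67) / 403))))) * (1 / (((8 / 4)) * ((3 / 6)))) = -95639651 / 76925849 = -1.24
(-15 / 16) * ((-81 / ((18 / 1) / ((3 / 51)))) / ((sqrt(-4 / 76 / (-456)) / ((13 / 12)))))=11115 * sqrt(6) / 1088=25.02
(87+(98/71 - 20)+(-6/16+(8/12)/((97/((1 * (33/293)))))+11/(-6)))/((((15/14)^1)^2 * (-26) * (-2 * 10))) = 31406101013/283311896400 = 0.11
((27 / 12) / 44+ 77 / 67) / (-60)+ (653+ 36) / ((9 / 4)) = 129986515 / 424512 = 306.20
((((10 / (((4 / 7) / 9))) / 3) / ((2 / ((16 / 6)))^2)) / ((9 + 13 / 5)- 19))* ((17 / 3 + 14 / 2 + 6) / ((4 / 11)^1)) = -215600 / 333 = -647.45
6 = 6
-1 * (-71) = 71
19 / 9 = 2.11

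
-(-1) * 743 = 743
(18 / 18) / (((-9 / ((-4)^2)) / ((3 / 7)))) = -16 / 21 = -0.76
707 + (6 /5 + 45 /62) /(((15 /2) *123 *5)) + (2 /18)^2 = 707.01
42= 42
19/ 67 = 0.28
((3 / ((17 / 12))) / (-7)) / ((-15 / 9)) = 108 / 595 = 0.18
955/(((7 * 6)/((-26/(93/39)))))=-161395/651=-247.92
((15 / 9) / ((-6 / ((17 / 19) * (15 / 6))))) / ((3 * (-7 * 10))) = 85 / 28728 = 0.00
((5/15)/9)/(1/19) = 19/27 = 0.70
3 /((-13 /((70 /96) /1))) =-35 /208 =-0.17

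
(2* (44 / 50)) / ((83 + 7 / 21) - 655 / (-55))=1452 / 78575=0.02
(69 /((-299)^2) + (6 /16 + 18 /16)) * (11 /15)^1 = 42779 /38870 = 1.10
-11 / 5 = -2.20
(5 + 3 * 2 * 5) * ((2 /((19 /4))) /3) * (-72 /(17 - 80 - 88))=6720 /2869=2.34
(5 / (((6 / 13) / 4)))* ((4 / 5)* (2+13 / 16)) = 195 / 2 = 97.50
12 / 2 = 6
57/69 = 19/23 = 0.83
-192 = -192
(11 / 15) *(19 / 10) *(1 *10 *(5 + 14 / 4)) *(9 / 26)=41.00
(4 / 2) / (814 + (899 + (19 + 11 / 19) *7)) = 0.00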